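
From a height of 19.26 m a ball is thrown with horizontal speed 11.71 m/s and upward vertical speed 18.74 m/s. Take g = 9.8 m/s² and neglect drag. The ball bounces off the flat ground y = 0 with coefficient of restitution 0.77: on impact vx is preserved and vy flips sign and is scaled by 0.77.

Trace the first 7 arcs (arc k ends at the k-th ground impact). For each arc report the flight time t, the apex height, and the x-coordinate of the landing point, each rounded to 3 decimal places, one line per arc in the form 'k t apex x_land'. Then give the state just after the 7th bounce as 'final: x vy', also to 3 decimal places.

Arc 1: start y=19.260, vy=18.740 → t=4.667, apex=37.178, x_land=54.648, impact vy=-26.994
  bounce: vy ← 0.77·26.994 = 20.785
Arc 2: start y=0.000, vy=20.785 → t=4.242, apex=22.043, x_land=104.321, impact vy=-20.785
  bounce: vy ← 0.77·20.785 = 16.005
Arc 3: start y=0.000, vy=16.005 → t=3.266, apex=13.069, x_land=142.569, impact vy=-16.005
  bounce: vy ← 0.77·16.005 = 12.324
Arc 4: start y=0.000, vy=12.324 → t=2.515, apex=7.749, x_land=172.020, impact vy=-12.324
  bounce: vy ← 0.77·12.324 = 9.489
Arc 5: start y=0.000, vy=9.489 → t=1.937, apex=4.594, x_land=194.698, impact vy=-9.489
  bounce: vy ← 0.77·9.489 = 7.307
Arc 6: start y=0.000, vy=7.307 → t=1.491, apex=2.724, x_land=212.159, impact vy=-7.307
  bounce: vy ← 0.77·7.307 = 5.626
Arc 7: start y=0.000, vy=5.626 → t=1.148, apex=1.615, x_land=225.605, impact vy=-5.626
  bounce: vy ← 0.77·5.626 = 4.332

1 4.667 37.178 54.648
2 4.242 22.043 104.321
3 3.266 13.069 142.569
4 2.515 7.749 172.020
5 1.937 4.594 194.698
6 1.491 2.724 212.159
7 1.148 1.615 225.605
final: 225.605 4.332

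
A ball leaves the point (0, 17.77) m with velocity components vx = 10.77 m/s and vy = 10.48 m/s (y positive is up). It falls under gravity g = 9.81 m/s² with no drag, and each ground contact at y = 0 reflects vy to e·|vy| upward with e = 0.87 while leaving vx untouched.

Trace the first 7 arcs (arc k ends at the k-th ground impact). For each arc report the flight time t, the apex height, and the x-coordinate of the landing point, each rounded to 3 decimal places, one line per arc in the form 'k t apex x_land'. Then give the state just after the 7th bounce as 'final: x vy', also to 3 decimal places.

1 3.251 23.368 35.013
2 3.798 17.687 75.916
3 3.304 13.387 111.502
4 2.875 10.133 142.461
5 2.501 7.670 169.396
6 2.176 5.805 192.829
7 1.893 4.394 213.216
final: 213.216 8.078

Arc 1: start y=17.770, vy=10.480 → t=3.251, apex=23.368, x_land=35.013, impact vy=-21.412
  bounce: vy ← 0.87·21.412 = 18.629
Arc 2: start y=0.000, vy=18.629 → t=3.798, apex=17.687, x_land=75.916, impact vy=-18.629
  bounce: vy ← 0.87·18.629 = 16.207
Arc 3: start y=0.000, vy=16.207 → t=3.304, apex=13.387, x_land=111.502, impact vy=-16.207
  bounce: vy ← 0.87·16.207 = 14.100
Arc 4: start y=0.000, vy=14.100 → t=2.875, apex=10.133, x_land=142.461, impact vy=-14.100
  bounce: vy ← 0.87·14.100 = 12.267
Arc 5: start y=0.000, vy=12.267 → t=2.501, apex=7.670, x_land=169.396, impact vy=-12.267
  bounce: vy ← 0.87·12.267 = 10.672
Arc 6: start y=0.000, vy=10.672 → t=2.176, apex=5.805, x_land=192.829, impact vy=-10.672
  bounce: vy ← 0.87·10.672 = 9.285
Arc 7: start y=0.000, vy=9.285 → t=1.893, apex=4.394, x_land=213.216, impact vy=-9.285
  bounce: vy ← 0.87·9.285 = 8.078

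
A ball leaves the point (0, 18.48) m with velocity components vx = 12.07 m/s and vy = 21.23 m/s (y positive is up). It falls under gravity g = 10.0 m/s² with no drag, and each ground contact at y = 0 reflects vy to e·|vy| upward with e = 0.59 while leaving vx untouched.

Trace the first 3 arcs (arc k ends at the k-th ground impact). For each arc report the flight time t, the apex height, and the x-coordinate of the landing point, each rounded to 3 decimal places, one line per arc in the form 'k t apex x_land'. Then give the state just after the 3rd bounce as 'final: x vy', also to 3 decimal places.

1 4.987 41.016 60.194
2 3.380 14.278 100.987
3 1.994 4.970 125.054
final: 125.054 5.882

Arc 1: start y=18.480, vy=21.230 → t=4.987, apex=41.016, x_land=60.194, impact vy=-28.641
  bounce: vy ← 0.59·28.641 = 16.898
Arc 2: start y=0.000, vy=16.898 → t=3.380, apex=14.278, x_land=100.987, impact vy=-16.898
  bounce: vy ← 0.59·16.898 = 9.970
Arc 3: start y=0.000, vy=9.970 → t=1.994, apex=4.970, x_land=125.054, impact vy=-9.970
  bounce: vy ← 0.59·9.970 = 5.882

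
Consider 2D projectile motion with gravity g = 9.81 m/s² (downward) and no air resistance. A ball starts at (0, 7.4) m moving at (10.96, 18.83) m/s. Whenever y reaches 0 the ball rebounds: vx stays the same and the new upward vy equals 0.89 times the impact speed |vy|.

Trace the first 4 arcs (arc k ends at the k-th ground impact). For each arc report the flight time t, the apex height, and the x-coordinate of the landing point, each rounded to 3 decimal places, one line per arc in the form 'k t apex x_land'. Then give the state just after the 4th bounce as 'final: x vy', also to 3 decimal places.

Arc 1: start y=7.400, vy=18.830 → t=4.198, apex=25.472, x_land=46.013, impact vy=-22.355
  bounce: vy ← 0.89·22.355 = 19.896
Arc 2: start y=0.000, vy=19.896 → t=4.056, apex=20.176, x_land=90.470, impact vy=-19.896
  bounce: vy ← 0.89·19.896 = 17.708
Arc 3: start y=0.000, vy=17.708 → t=3.610, apex=15.982, x_land=130.037, impact vy=-17.708
  bounce: vy ← 0.89·17.708 = 15.760
Arc 4: start y=0.000, vy=15.760 → t=3.213, apex=12.659, x_land=165.252, impact vy=-15.760
  bounce: vy ← 0.89·15.760 = 14.026

1 4.198 25.472 46.013
2 4.056 20.176 90.470
3 3.610 15.982 130.037
4 3.213 12.659 165.252
final: 165.252 14.026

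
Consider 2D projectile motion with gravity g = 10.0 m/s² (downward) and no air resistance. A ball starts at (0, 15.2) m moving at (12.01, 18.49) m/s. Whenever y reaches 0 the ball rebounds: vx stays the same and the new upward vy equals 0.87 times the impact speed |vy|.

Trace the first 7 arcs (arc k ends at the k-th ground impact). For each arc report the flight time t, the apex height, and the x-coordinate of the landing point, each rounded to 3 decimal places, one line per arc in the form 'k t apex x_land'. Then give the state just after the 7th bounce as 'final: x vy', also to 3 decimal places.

1 4.390 32.294 52.729
2 4.422 24.443 105.838
3 3.847 18.501 152.043
4 3.347 14.004 192.241
5 2.912 10.599 227.213
6 2.533 8.023 257.639
7 2.204 6.072 284.110
final: 284.110 9.588

Arc 1: start y=15.200, vy=18.490 → t=4.390, apex=32.294, x_land=52.729, impact vy=-25.414
  bounce: vy ← 0.87·25.414 = 22.110
Arc 2: start y=0.000, vy=22.110 → t=4.422, apex=24.443, x_land=105.838, impact vy=-22.110
  bounce: vy ← 0.87·22.110 = 19.236
Arc 3: start y=0.000, vy=19.236 → t=3.847, apex=18.501, x_land=152.043, impact vy=-19.236
  bounce: vy ← 0.87·19.236 = 16.735
Arc 4: start y=0.000, vy=16.735 → t=3.347, apex=14.004, x_land=192.241, impact vy=-16.735
  bounce: vy ← 0.87·16.735 = 14.560
Arc 5: start y=0.000, vy=14.560 → t=2.912, apex=10.599, x_land=227.213, impact vy=-14.560
  bounce: vy ← 0.87·14.560 = 12.667
Arc 6: start y=0.000, vy=12.667 → t=2.533, apex=8.023, x_land=257.639, impact vy=-12.667
  bounce: vy ← 0.87·12.667 = 11.020
Arc 7: start y=0.000, vy=11.020 → t=2.204, apex=6.072, x_land=284.110, impact vy=-11.020
  bounce: vy ← 0.87·11.020 = 9.588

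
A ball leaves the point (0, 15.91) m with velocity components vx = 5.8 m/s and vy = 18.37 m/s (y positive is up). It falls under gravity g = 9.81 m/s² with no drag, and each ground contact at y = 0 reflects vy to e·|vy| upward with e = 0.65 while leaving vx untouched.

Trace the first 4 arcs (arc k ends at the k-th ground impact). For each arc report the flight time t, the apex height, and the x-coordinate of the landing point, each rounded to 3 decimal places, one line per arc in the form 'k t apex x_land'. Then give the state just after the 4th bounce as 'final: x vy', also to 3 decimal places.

Arc 1: start y=15.910, vy=18.370 → t=4.471, apex=33.110, x_land=25.930, impact vy=-25.487
  bounce: vy ← 0.65·25.487 = 16.567
Arc 2: start y=0.000, vy=16.567 → t=3.378, apex=13.989, x_land=45.520, impact vy=-16.567
  bounce: vy ← 0.65·16.567 = 10.768
Arc 3: start y=0.000, vy=10.768 → t=2.195, apex=5.910, x_land=58.253, impact vy=-10.768
  bounce: vy ← 0.65·10.768 = 6.999
Arc 4: start y=0.000, vy=6.999 → t=1.427, apex=2.497, x_land=66.530, impact vy=-6.999
  bounce: vy ← 0.65·6.999 = 4.550

1 4.471 33.110 25.930
2 3.378 13.989 45.520
3 2.195 5.910 58.253
4 1.427 2.497 66.530
final: 66.530 4.550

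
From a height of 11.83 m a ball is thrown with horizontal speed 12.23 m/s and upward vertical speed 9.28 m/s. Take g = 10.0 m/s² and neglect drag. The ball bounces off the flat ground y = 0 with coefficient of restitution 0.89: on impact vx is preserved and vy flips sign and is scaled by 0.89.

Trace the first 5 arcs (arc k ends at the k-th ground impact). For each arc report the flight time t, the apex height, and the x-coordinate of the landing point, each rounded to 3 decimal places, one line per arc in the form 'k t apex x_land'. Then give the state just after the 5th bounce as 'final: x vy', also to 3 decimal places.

Arc 1: start y=11.830, vy=9.280 → t=2.724, apex=16.136, x_land=33.320, impact vy=-17.964
  bounce: vy ← 0.89·17.964 = 15.988
Arc 2: start y=0.000, vy=15.988 → t=3.198, apex=12.781, x_land=72.427, impact vy=-15.988
  bounce: vy ← 0.89·15.988 = 14.230
Arc 3: start y=0.000, vy=14.230 → t=2.846, apex=10.124, x_land=107.233, impact vy=-14.230
  bounce: vy ← 0.89·14.230 = 12.664
Arc 4: start y=0.000, vy=12.664 → t=2.533, apex=8.019, x_land=138.210, impact vy=-12.664
  bounce: vy ← 0.89·12.664 = 11.271
Arc 5: start y=0.000, vy=11.271 → t=2.254, apex=6.352, x_land=165.779, impact vy=-11.271
  bounce: vy ← 0.89·11.271 = 10.031

1 2.724 16.136 33.320
2 3.198 12.781 72.427
3 2.846 10.124 107.233
4 2.533 8.019 138.210
5 2.254 6.352 165.779
final: 165.779 10.031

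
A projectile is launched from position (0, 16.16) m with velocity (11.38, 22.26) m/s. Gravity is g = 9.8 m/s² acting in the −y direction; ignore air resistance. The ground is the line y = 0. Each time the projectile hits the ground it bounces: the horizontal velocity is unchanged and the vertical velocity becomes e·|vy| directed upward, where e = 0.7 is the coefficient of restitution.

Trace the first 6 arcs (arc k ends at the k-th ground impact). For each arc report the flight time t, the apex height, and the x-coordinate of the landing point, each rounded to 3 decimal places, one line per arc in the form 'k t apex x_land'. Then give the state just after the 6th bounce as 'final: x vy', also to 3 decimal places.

1 5.180 41.441 58.944
2 4.071 20.306 105.276
3 2.850 9.950 137.709
4 1.995 4.875 160.412
5 1.396 2.389 176.304
6 0.978 1.171 187.429
final: 187.429 3.353

Arc 1: start y=16.160, vy=22.260 → t=5.180, apex=41.441, x_land=58.944, impact vy=-28.500
  bounce: vy ← 0.7·28.500 = 19.950
Arc 2: start y=0.000, vy=19.950 → t=4.071, apex=20.306, x_land=105.276, impact vy=-19.950
  bounce: vy ← 0.7·19.950 = 13.965
Arc 3: start y=0.000, vy=13.965 → t=2.850, apex=9.950, x_land=137.709, impact vy=-13.965
  bounce: vy ← 0.7·13.965 = 9.775
Arc 4: start y=0.000, vy=9.775 → t=1.995, apex=4.875, x_land=160.412, impact vy=-9.775
  bounce: vy ← 0.7·9.775 = 6.843
Arc 5: start y=0.000, vy=6.843 → t=1.396, apex=2.389, x_land=176.304, impact vy=-6.843
  bounce: vy ← 0.7·6.843 = 4.790
Arc 6: start y=0.000, vy=4.790 → t=0.978, apex=1.171, x_land=187.429, impact vy=-4.790
  bounce: vy ← 0.7·4.790 = 3.353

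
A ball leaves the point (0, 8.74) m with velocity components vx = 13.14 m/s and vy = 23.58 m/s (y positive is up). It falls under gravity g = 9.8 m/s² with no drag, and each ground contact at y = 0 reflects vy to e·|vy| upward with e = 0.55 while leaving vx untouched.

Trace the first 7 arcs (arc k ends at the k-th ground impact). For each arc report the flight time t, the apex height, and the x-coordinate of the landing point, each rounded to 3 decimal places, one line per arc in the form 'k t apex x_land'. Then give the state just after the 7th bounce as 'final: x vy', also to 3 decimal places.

1 5.158 37.108 67.777
2 3.027 11.225 107.553
3 1.665 3.396 129.430
4 0.916 1.027 141.462
5 0.504 0.311 148.080
6 0.277 0.094 151.720
7 0.152 0.028 153.722
final: 153.722 0.411

Arc 1: start y=8.740, vy=23.580 → t=5.158, apex=37.108, x_land=67.777, impact vy=-26.969
  bounce: vy ← 0.55·26.969 = 14.833
Arc 2: start y=0.000, vy=14.833 → t=3.027, apex=11.225, x_land=107.553, impact vy=-14.833
  bounce: vy ← 0.55·14.833 = 8.158
Arc 3: start y=0.000, vy=8.158 → t=1.665, apex=3.396, x_land=129.430, impact vy=-8.158
  bounce: vy ← 0.55·8.158 = 4.487
Arc 4: start y=0.000, vy=4.487 → t=0.916, apex=1.027, x_land=141.462, impact vy=-4.487
  bounce: vy ← 0.55·4.487 = 2.468
Arc 5: start y=0.000, vy=2.468 → t=0.504, apex=0.311, x_land=148.080, impact vy=-2.468
  bounce: vy ← 0.55·2.468 = 1.357
Arc 6: start y=0.000, vy=1.357 → t=0.277, apex=0.094, x_land=151.720, impact vy=-1.357
  bounce: vy ← 0.55·1.357 = 0.747
Arc 7: start y=0.000, vy=0.747 → t=0.152, apex=0.028, x_land=153.722, impact vy=-0.747
  bounce: vy ← 0.55·0.747 = 0.411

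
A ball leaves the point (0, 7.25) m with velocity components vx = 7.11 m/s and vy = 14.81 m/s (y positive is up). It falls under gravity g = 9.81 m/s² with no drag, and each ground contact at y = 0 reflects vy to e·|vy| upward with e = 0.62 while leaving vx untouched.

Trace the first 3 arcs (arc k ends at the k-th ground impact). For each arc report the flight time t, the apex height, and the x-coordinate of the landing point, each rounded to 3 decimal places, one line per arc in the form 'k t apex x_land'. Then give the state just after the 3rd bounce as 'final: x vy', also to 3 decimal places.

1 3.448 18.429 24.516
2 2.404 7.084 41.605
3 1.490 2.723 52.200
final: 52.200 4.532

Arc 1: start y=7.250, vy=14.810 → t=3.448, apex=18.429, x_land=24.516, impact vy=-19.015
  bounce: vy ← 0.62·19.015 = 11.789
Arc 2: start y=0.000, vy=11.789 → t=2.404, apex=7.084, x_land=41.605, impact vy=-11.789
  bounce: vy ← 0.62·11.789 = 7.309
Arc 3: start y=0.000, vy=7.309 → t=1.490, apex=2.723, x_land=52.200, impact vy=-7.309
  bounce: vy ← 0.62·7.309 = 4.532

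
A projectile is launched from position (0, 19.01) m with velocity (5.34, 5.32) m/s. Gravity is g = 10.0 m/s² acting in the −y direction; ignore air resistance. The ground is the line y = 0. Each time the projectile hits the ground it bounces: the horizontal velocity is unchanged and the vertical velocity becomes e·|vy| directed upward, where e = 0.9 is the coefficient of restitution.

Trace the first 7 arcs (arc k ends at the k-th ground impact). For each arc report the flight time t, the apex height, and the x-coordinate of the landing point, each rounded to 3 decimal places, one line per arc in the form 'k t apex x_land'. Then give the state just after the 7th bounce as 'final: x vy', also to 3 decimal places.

1 2.553 20.425 13.634
2 3.638 16.544 33.061
3 3.274 13.401 50.546
4 2.947 10.855 66.282
5 2.652 8.792 80.444
6 2.387 7.122 93.190
7 2.148 5.769 104.662
final: 104.662 9.667

Arc 1: start y=19.010, vy=5.320 → t=2.553, apex=20.425, x_land=13.634, impact vy=-20.211
  bounce: vy ← 0.9·20.211 = 18.190
Arc 2: start y=0.000, vy=18.190 → t=3.638, apex=16.544, x_land=33.061, impact vy=-18.190
  bounce: vy ← 0.9·18.190 = 16.371
Arc 3: start y=0.000, vy=16.371 → t=3.274, apex=13.401, x_land=50.546, impact vy=-16.371
  bounce: vy ← 0.9·16.371 = 14.734
Arc 4: start y=0.000, vy=14.734 → t=2.947, apex=10.855, x_land=66.282, impact vy=-14.734
  bounce: vy ← 0.9·14.734 = 13.261
Arc 5: start y=0.000, vy=13.261 → t=2.652, apex=8.792, x_land=80.444, impact vy=-13.261
  bounce: vy ← 0.9·13.261 = 11.935
Arc 6: start y=0.000, vy=11.935 → t=2.387, apex=7.122, x_land=93.190, impact vy=-11.935
  bounce: vy ← 0.9·11.935 = 10.741
Arc 7: start y=0.000, vy=10.741 → t=2.148, apex=5.769, x_land=104.662, impact vy=-10.741
  bounce: vy ← 0.9·10.741 = 9.667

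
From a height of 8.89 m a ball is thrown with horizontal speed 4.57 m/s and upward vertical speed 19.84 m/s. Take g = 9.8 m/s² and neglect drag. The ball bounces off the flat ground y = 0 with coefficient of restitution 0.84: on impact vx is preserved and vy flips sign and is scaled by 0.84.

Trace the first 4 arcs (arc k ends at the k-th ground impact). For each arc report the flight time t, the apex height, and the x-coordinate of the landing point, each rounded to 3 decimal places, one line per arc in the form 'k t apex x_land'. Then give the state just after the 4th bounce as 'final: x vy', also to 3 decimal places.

1 4.456 28.973 20.364
2 4.085 20.443 39.034
3 3.432 14.425 54.716
4 2.882 10.178 67.889
final: 67.889 11.864

Arc 1: start y=8.890, vy=19.840 → t=4.456, apex=28.973, x_land=20.364, impact vy=-23.830
  bounce: vy ← 0.84·23.830 = 20.017
Arc 2: start y=0.000, vy=20.017 → t=4.085, apex=20.443, x_land=39.034, impact vy=-20.017
  bounce: vy ← 0.84·20.017 = 16.814
Arc 3: start y=0.000, vy=16.814 → t=3.432, apex=14.425, x_land=54.716, impact vy=-16.814
  bounce: vy ← 0.84·16.814 = 14.124
Arc 4: start y=0.000, vy=14.124 → t=2.882, apex=10.178, x_land=67.889, impact vy=-14.124
  bounce: vy ← 0.84·14.124 = 11.864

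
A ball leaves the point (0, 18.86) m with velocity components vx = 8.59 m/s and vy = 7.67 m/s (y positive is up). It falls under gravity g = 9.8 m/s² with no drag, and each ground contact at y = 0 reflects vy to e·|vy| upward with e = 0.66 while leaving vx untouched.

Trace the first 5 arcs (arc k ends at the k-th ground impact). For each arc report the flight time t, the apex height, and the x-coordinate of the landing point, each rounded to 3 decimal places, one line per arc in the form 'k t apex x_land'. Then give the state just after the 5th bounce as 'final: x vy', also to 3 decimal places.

1 2.895 21.861 24.867
2 2.788 9.523 48.817
3 1.840 4.148 64.624
4 1.215 1.807 75.057
5 0.802 0.787 81.943
final: 81.943 2.592

Arc 1: start y=18.860, vy=7.670 → t=2.895, apex=21.861, x_land=24.867, impact vy=-20.700
  bounce: vy ← 0.66·20.700 = 13.662
Arc 2: start y=0.000, vy=13.662 → t=2.788, apex=9.523, x_land=48.817, impact vy=-13.662
  bounce: vy ← 0.66·13.662 = 9.017
Arc 3: start y=0.000, vy=9.017 → t=1.840, apex=4.148, x_land=64.624, impact vy=-9.017
  bounce: vy ← 0.66·9.017 = 5.951
Arc 4: start y=0.000, vy=5.951 → t=1.215, apex=1.807, x_land=75.057, impact vy=-5.951
  bounce: vy ← 0.66·5.951 = 3.928
Arc 5: start y=0.000, vy=3.928 → t=0.802, apex=0.787, x_land=81.943, impact vy=-3.928
  bounce: vy ← 0.66·3.928 = 2.592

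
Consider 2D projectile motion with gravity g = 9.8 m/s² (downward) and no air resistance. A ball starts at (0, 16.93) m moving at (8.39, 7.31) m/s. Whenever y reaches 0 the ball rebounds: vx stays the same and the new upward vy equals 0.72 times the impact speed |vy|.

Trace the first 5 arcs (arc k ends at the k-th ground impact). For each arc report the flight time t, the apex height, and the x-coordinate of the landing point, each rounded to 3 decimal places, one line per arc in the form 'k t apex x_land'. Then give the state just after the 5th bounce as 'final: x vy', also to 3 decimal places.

Arc 1: start y=16.930, vy=7.310 → t=2.749, apex=19.656, x_land=23.062, impact vy=-19.628
  bounce: vy ← 0.72·19.628 = 14.132
Arc 2: start y=0.000, vy=14.132 → t=2.884, apex=10.190, x_land=47.260, impact vy=-14.132
  bounce: vy ← 0.72·14.132 = 10.175
Arc 3: start y=0.000, vy=10.175 → t=2.077, apex=5.282, x_land=64.683, impact vy=-10.175
  bounce: vy ← 0.72·10.175 = 7.326
Arc 4: start y=0.000, vy=7.326 → t=1.495, apex=2.738, x_land=77.227, impact vy=-7.326
  bounce: vy ← 0.72·7.326 = 5.275
Arc 5: start y=0.000, vy=5.275 → t=1.076, apex=1.420, x_land=86.259, impact vy=-5.275
  bounce: vy ← 0.72·5.275 = 3.798

1 2.749 19.656 23.062
2 2.884 10.190 47.260
3 2.077 5.282 64.683
4 1.495 2.738 77.227
5 1.076 1.420 86.259
final: 86.259 3.798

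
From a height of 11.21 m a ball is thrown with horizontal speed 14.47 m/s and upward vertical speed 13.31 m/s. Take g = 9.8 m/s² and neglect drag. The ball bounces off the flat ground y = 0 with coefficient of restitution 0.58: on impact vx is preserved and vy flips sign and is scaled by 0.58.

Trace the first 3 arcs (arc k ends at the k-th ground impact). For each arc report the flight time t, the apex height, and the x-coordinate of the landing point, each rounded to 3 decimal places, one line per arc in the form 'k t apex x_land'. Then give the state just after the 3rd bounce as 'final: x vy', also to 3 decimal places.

1 3.391 20.249 49.068
2 2.358 6.812 83.189
3 1.368 2.291 102.979
final: 102.979 3.887

Arc 1: start y=11.210, vy=13.310 → t=3.391, apex=20.249, x_land=49.068, impact vy=-19.922
  bounce: vy ← 0.58·19.922 = 11.555
Arc 2: start y=0.000, vy=11.555 → t=2.358, apex=6.812, x_land=83.189, impact vy=-11.555
  bounce: vy ← 0.58·11.555 = 6.702
Arc 3: start y=0.000, vy=6.702 → t=1.368, apex=2.291, x_land=102.979, impact vy=-6.702
  bounce: vy ← 0.58·6.702 = 3.887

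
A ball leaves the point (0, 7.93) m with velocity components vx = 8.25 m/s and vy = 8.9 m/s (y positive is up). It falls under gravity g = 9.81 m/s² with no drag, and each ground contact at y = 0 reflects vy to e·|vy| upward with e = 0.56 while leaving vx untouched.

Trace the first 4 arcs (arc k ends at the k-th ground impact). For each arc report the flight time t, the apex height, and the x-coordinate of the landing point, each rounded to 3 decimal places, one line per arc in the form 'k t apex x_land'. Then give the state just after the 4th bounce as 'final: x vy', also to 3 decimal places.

Arc 1: start y=7.930, vy=8.900 → t=2.469, apex=11.967, x_land=20.371, impact vy=-15.323
  bounce: vy ← 0.56·15.323 = 8.581
Arc 2: start y=0.000, vy=8.581 → t=1.749, apex=3.753, x_land=34.804, impact vy=-8.581
  bounce: vy ← 0.56·8.581 = 4.805
Arc 3: start y=0.000, vy=4.805 → t=0.980, apex=1.177, x_land=42.886, impact vy=-4.805
  bounce: vy ← 0.56·4.805 = 2.691
Arc 4: start y=0.000, vy=2.691 → t=0.549, apex=0.369, x_land=47.412, impact vy=-2.691
  bounce: vy ← 0.56·2.691 = 1.507

1 2.469 11.967 20.371
2 1.749 3.753 34.804
3 0.980 1.177 42.886
4 0.549 0.369 47.412
final: 47.412 1.507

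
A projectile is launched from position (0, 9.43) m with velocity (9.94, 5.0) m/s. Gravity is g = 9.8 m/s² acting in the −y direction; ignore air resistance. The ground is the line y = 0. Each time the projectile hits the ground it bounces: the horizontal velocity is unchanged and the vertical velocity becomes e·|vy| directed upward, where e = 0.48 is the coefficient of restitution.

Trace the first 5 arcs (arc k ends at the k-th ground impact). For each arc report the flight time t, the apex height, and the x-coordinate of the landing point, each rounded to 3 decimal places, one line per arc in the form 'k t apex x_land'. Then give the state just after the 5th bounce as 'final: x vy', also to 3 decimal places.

Arc 1: start y=9.430, vy=5.000 → t=1.988, apex=10.706, x_land=19.764, impact vy=-14.485
  bounce: vy ← 0.48·14.485 = 6.953
Arc 2: start y=0.000, vy=6.953 → t=1.419, apex=2.467, x_land=33.868, impact vy=-6.953
  bounce: vy ← 0.48·6.953 = 3.337
Arc 3: start y=0.000, vy=3.337 → t=0.681, apex=0.568, x_land=40.639, impact vy=-3.337
  bounce: vy ← 0.48·3.337 = 1.602
Arc 4: start y=0.000, vy=1.602 → t=0.327, apex=0.131, x_land=43.888, impact vy=-1.602
  bounce: vy ← 0.48·1.602 = 0.769
Arc 5: start y=0.000, vy=0.769 → t=0.157, apex=0.030, x_land=45.448, impact vy=-0.769
  bounce: vy ← 0.48·0.769 = 0.369

1 1.988 10.706 19.764
2 1.419 2.467 33.868
3 0.681 0.568 40.639
4 0.327 0.131 43.888
5 0.157 0.030 45.448
final: 45.448 0.369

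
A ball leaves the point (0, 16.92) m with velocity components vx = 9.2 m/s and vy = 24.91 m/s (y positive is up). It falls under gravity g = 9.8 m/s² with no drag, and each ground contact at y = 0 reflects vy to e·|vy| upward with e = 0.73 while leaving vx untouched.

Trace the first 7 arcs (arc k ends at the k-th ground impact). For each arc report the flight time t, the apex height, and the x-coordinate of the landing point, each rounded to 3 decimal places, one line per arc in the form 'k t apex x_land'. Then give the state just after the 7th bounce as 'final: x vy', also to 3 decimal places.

1 5.690 48.579 52.352
2 4.597 25.888 94.645
3 3.356 13.795 125.519
4 2.450 7.352 148.057
5 1.788 3.918 164.509
6 1.305 2.088 176.519
7 0.953 1.113 185.287
final: 185.287 3.409

Arc 1: start y=16.920, vy=24.910 → t=5.690, apex=48.579, x_land=52.352, impact vy=-30.857
  bounce: vy ← 0.73·30.857 = 22.525
Arc 2: start y=0.000, vy=22.525 → t=4.597, apex=25.888, x_land=94.645, impact vy=-22.525
  bounce: vy ← 0.73·22.525 = 16.444
Arc 3: start y=0.000, vy=16.444 → t=3.356, apex=13.795, x_land=125.519, impact vy=-16.444
  bounce: vy ← 0.73·16.444 = 12.004
Arc 4: start y=0.000, vy=12.004 → t=2.450, apex=7.352, x_land=148.057, impact vy=-12.004
  bounce: vy ← 0.73·12.004 = 8.763
Arc 5: start y=0.000, vy=8.763 → t=1.788, apex=3.918, x_land=164.509, impact vy=-8.763
  bounce: vy ← 0.73·8.763 = 6.397
Arc 6: start y=0.000, vy=6.397 → t=1.305, apex=2.088, x_land=176.519, impact vy=-6.397
  bounce: vy ← 0.73·6.397 = 4.670
Arc 7: start y=0.000, vy=4.670 → t=0.953, apex=1.113, x_land=185.287, impact vy=-4.670
  bounce: vy ← 0.73·4.670 = 3.409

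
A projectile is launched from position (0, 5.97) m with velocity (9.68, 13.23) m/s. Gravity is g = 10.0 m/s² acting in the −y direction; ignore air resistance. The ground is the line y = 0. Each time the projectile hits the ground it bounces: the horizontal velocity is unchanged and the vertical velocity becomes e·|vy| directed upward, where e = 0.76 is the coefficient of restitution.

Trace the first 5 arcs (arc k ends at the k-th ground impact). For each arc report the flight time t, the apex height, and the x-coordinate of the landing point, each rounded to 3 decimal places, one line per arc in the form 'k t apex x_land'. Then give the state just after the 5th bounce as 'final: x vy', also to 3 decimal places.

Arc 1: start y=5.970, vy=13.230 → t=3.039, apex=14.722, x_land=29.417, impact vy=-17.159
  bounce: vy ← 0.76·17.159 = 13.041
Arc 2: start y=0.000, vy=13.041 → t=2.608, apex=8.503, x_land=54.664, impact vy=-13.041
  bounce: vy ← 0.76·13.041 = 9.911
Arc 3: start y=0.000, vy=9.911 → t=1.982, apex=4.911, x_land=73.852, impact vy=-9.911
  bounce: vy ← 0.76·9.911 = 7.532
Arc 4: start y=0.000, vy=7.532 → t=1.506, apex=2.837, x_land=88.434, impact vy=-7.532
  bounce: vy ← 0.76·7.532 = 5.725
Arc 5: start y=0.000, vy=5.725 → t=1.145, apex=1.639, x_land=99.517, impact vy=-5.725
  bounce: vy ← 0.76·5.725 = 4.351

1 3.039 14.722 29.417
2 2.608 8.503 54.664
3 1.982 4.911 73.852
4 1.506 2.837 88.434
5 1.145 1.639 99.517
final: 99.517 4.351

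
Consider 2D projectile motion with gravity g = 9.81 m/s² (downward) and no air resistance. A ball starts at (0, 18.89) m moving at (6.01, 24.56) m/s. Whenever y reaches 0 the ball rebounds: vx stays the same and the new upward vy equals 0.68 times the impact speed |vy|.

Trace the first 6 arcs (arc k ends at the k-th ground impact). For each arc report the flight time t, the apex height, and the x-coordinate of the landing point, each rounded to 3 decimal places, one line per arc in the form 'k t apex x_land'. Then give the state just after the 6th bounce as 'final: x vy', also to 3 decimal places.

1 5.685 49.634 34.165
2 4.326 22.951 60.165
3 2.942 10.612 77.845
4 2.000 4.907 89.868
5 1.360 2.269 98.044
6 0.925 1.049 103.603
final: 103.603 3.085

Arc 1: start y=18.890, vy=24.560 → t=5.685, apex=49.634, x_land=34.165, impact vy=-31.206
  bounce: vy ← 0.68·31.206 = 21.220
Arc 2: start y=0.000, vy=21.220 → t=4.326, apex=22.951, x_land=60.165, impact vy=-21.220
  bounce: vy ← 0.68·21.220 = 14.430
Arc 3: start y=0.000, vy=14.430 → t=2.942, apex=10.612, x_land=77.845, impact vy=-14.430
  bounce: vy ← 0.68·14.430 = 9.812
Arc 4: start y=0.000, vy=9.812 → t=2.000, apex=4.907, x_land=89.868, impact vy=-9.812
  bounce: vy ← 0.68·9.812 = 6.672
Arc 5: start y=0.000, vy=6.672 → t=1.360, apex=2.269, x_land=98.044, impact vy=-6.672
  bounce: vy ← 0.68·6.672 = 4.537
Arc 6: start y=0.000, vy=4.537 → t=0.925, apex=1.049, x_land=103.603, impact vy=-4.537
  bounce: vy ← 0.68·4.537 = 3.085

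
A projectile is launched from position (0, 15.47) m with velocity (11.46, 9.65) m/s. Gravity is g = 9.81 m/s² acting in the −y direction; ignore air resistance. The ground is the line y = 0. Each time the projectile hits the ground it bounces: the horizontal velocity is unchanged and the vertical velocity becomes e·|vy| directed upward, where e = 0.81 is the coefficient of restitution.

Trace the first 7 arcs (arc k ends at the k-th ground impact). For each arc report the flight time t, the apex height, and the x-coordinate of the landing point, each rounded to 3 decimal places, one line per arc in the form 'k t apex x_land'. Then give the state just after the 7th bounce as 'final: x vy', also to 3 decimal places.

Arc 1: start y=15.470, vy=9.650 → t=3.014, apex=20.216, x_land=34.539, impact vy=-19.916
  bounce: vy ← 0.81·19.916 = 16.132
Arc 2: start y=0.000, vy=16.132 → t=3.289, apex=13.264, x_land=72.229, impact vy=-16.132
  bounce: vy ← 0.81·16.132 = 13.067
Arc 3: start y=0.000, vy=13.067 → t=2.664, apex=8.702, x_land=102.758, impact vy=-13.067
  bounce: vy ← 0.81·13.067 = 10.584
Arc 4: start y=0.000, vy=10.584 → t=2.158, apex=5.710, x_land=127.487, impact vy=-10.584
  bounce: vy ← 0.81·10.584 = 8.573
Arc 5: start y=0.000, vy=8.573 → t=1.748, apex=3.746, x_land=147.517, impact vy=-8.573
  bounce: vy ← 0.81·8.573 = 6.944
Arc 6: start y=0.000, vy=6.944 → t=1.416, apex=2.458, x_land=163.742, impact vy=-6.944
  bounce: vy ← 0.81·6.944 = 5.625
Arc 7: start y=0.000, vy=5.625 → t=1.147, apex=1.613, x_land=176.884, impact vy=-5.625
  bounce: vy ← 0.81·5.625 = 4.556

1 3.014 20.216 34.539
2 3.289 13.264 72.229
3 2.664 8.702 102.758
4 2.158 5.710 127.487
5 1.748 3.746 147.517
6 1.416 2.458 163.742
7 1.147 1.613 176.884
final: 176.884 4.556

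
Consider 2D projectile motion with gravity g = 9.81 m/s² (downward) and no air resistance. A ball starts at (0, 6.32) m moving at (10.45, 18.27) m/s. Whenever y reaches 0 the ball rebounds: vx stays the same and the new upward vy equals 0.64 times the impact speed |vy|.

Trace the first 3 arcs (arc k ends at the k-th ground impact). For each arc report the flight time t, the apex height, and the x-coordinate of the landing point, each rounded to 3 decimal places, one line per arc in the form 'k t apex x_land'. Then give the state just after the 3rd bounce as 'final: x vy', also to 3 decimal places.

1 4.043 23.333 42.254
2 2.792 9.557 71.428
3 1.787 3.915 90.099
final: 90.099 5.609

Arc 1: start y=6.320, vy=18.270 → t=4.043, apex=23.333, x_land=42.254, impact vy=-21.396
  bounce: vy ← 0.64·21.396 = 13.693
Arc 2: start y=0.000, vy=13.693 → t=2.792, apex=9.557, x_land=71.428, impact vy=-13.693
  bounce: vy ← 0.64·13.693 = 8.764
Arc 3: start y=0.000, vy=8.764 → t=1.787, apex=3.915, x_land=90.099, impact vy=-8.764
  bounce: vy ← 0.64·8.764 = 5.609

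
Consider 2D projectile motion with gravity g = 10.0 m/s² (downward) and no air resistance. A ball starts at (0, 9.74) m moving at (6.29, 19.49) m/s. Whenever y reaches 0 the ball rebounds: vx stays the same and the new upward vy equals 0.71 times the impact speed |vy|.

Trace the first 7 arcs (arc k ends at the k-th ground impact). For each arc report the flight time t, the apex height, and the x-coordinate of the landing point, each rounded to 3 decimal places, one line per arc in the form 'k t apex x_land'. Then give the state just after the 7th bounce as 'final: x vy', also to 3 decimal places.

Arc 1: start y=9.740, vy=19.490 → t=4.346, apex=28.733, x_land=27.338, impact vy=-23.972
  bounce: vy ← 0.71·23.972 = 17.020
Arc 2: start y=0.000, vy=17.020 → t=3.404, apex=14.484, x_land=48.749, impact vy=-17.020
  bounce: vy ← 0.71·17.020 = 12.084
Arc 3: start y=0.000, vy=12.084 → t=2.417, apex=7.302, x_land=63.951, impact vy=-12.084
  bounce: vy ← 0.71·12.084 = 8.580
Arc 4: start y=0.000, vy=8.580 → t=1.716, apex=3.681, x_land=74.745, impact vy=-8.580
  bounce: vy ← 0.71·8.580 = 6.092
Arc 5: start y=0.000, vy=6.092 → t=1.218, apex=1.855, x_land=82.408, impact vy=-6.092
  bounce: vy ← 0.71·6.092 = 4.325
Arc 6: start y=0.000, vy=4.325 → t=0.865, apex=0.935, x_land=87.849, impact vy=-4.325
  bounce: vy ← 0.71·4.325 = 3.071
Arc 7: start y=0.000, vy=3.071 → t=0.614, apex=0.471, x_land=91.712, impact vy=-3.071
  bounce: vy ← 0.71·3.071 = 2.180

1 4.346 28.733 27.338
2 3.404 14.484 48.749
3 2.417 7.302 63.951
4 1.716 3.681 74.745
5 1.218 1.855 82.408
6 0.865 0.935 87.849
7 0.614 0.471 91.712
final: 91.712 2.180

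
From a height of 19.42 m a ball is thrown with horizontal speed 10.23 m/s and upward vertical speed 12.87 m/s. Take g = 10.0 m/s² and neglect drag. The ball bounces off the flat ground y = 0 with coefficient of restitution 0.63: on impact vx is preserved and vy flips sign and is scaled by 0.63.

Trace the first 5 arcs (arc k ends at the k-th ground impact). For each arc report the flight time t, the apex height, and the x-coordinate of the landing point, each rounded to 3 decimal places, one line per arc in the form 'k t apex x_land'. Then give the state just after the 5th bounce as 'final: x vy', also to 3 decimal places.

1 3.641 27.702 37.245
2 2.966 10.995 67.585
3 1.868 4.364 86.700
4 1.177 1.732 98.742
5 0.742 0.687 106.328
final: 106.328 2.336

Arc 1: start y=19.420, vy=12.870 → t=3.641, apex=27.702, x_land=37.245, impact vy=-23.538
  bounce: vy ← 0.63·23.538 = 14.829
Arc 2: start y=0.000, vy=14.829 → t=2.966, apex=10.995, x_land=67.585, impact vy=-14.829
  bounce: vy ← 0.63·14.829 = 9.342
Arc 3: start y=0.000, vy=9.342 → t=1.868, apex=4.364, x_land=86.700, impact vy=-9.342
  bounce: vy ← 0.63·9.342 = 5.886
Arc 4: start y=0.000, vy=5.886 → t=1.177, apex=1.732, x_land=98.742, impact vy=-5.886
  bounce: vy ← 0.63·5.886 = 3.708
Arc 5: start y=0.000, vy=3.708 → t=0.742, apex=0.687, x_land=106.328, impact vy=-3.708
  bounce: vy ← 0.63·3.708 = 2.336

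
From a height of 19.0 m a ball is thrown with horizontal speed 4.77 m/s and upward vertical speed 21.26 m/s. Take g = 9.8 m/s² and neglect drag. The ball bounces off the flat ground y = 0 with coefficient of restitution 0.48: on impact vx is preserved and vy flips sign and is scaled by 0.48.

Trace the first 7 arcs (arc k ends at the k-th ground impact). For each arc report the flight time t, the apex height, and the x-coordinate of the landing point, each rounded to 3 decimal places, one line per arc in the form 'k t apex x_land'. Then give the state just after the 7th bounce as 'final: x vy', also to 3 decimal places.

Arc 1: start y=19.000, vy=21.260 → t=5.099, apex=42.061, x_land=24.323, impact vy=-28.712
  bounce: vy ← 0.48·28.712 = 13.782
Arc 2: start y=0.000, vy=13.782 → t=2.813, apex=9.691, x_land=37.739, impact vy=-13.782
  bounce: vy ← 0.48·13.782 = 6.615
Arc 3: start y=0.000, vy=6.615 → t=1.350, apex=2.233, x_land=44.179, impact vy=-6.615
  bounce: vy ← 0.48·6.615 = 3.175
Arc 4: start y=0.000, vy=3.175 → t=0.648, apex=0.514, x_land=47.270, impact vy=-3.175
  bounce: vy ← 0.48·3.175 = 1.524
Arc 5: start y=0.000, vy=1.524 → t=0.311, apex=0.119, x_land=48.754, impact vy=-1.524
  bounce: vy ← 0.48·1.524 = 0.732
Arc 6: start y=0.000, vy=0.732 → t=0.149, apex=0.027, x_land=49.466, impact vy=-0.732
  bounce: vy ← 0.48·0.732 = 0.351
Arc 7: start y=0.000, vy=0.351 → t=0.072, apex=0.006, x_land=49.808, impact vy=-0.351
  bounce: vy ← 0.48·0.351 = 0.169

1 5.099 42.061 24.323
2 2.813 9.691 37.739
3 1.350 2.233 44.179
4 0.648 0.514 47.270
5 0.311 0.119 48.754
6 0.149 0.027 49.466
7 0.072 0.006 49.808
final: 49.808 0.169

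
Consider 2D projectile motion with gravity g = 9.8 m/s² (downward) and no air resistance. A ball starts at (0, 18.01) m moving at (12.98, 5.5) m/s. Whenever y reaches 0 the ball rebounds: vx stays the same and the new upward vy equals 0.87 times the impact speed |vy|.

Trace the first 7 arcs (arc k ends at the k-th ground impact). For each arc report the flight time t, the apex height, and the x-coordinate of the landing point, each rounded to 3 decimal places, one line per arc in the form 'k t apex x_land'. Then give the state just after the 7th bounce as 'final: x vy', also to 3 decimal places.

1 2.559 19.553 33.214
2 3.476 14.800 78.330
3 3.024 11.202 117.582
4 2.631 8.479 151.731
5 2.289 6.418 181.440
6 1.991 4.858 207.287
7 1.732 3.677 229.774
final: 229.774 7.385

Arc 1: start y=18.010, vy=5.500 → t=2.559, apex=19.553, x_land=33.214, impact vy=-19.577
  bounce: vy ← 0.87·19.577 = 17.032
Arc 2: start y=0.000, vy=17.032 → t=3.476, apex=14.800, x_land=78.330, impact vy=-17.032
  bounce: vy ← 0.87·17.032 = 14.818
Arc 3: start y=0.000, vy=14.818 → t=3.024, apex=11.202, x_land=117.582, impact vy=-14.818
  bounce: vy ← 0.87·14.818 = 12.891
Arc 4: start y=0.000, vy=12.891 → t=2.631, apex=8.479, x_land=151.731, impact vy=-12.891
  bounce: vy ← 0.87·12.891 = 11.215
Arc 5: start y=0.000, vy=11.215 → t=2.289, apex=6.418, x_land=181.440, impact vy=-11.215
  bounce: vy ← 0.87·11.215 = 9.757
Arc 6: start y=0.000, vy=9.757 → t=1.991, apex=4.858, x_land=207.287, impact vy=-9.757
  bounce: vy ← 0.87·9.757 = 8.489
Arc 7: start y=0.000, vy=8.489 → t=1.732, apex=3.677, x_land=229.774, impact vy=-8.489
  bounce: vy ← 0.87·8.489 = 7.385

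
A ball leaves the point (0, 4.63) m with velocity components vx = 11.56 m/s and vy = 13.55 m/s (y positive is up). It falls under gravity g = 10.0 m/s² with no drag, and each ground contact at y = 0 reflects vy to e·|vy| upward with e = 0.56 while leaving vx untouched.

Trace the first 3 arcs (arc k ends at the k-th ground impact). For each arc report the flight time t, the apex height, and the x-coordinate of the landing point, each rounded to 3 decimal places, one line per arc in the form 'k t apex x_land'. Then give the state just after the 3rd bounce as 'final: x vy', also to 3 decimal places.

Arc 1: start y=4.630, vy=13.550 → t=3.017, apex=13.810, x_land=34.876, impact vy=-16.619
  bounce: vy ← 0.56·16.619 = 9.307
Arc 2: start y=0.000, vy=9.307 → t=1.861, apex=4.331, x_land=56.393, impact vy=-9.307
  bounce: vy ← 0.56·9.307 = 5.212
Arc 3: start y=0.000, vy=5.212 → t=1.042, apex=1.358, x_land=68.443, impact vy=-5.212
  bounce: vy ← 0.56·5.212 = 2.919

1 3.017 13.810 34.876
2 1.861 4.331 56.393
3 1.042 1.358 68.443
final: 68.443 2.919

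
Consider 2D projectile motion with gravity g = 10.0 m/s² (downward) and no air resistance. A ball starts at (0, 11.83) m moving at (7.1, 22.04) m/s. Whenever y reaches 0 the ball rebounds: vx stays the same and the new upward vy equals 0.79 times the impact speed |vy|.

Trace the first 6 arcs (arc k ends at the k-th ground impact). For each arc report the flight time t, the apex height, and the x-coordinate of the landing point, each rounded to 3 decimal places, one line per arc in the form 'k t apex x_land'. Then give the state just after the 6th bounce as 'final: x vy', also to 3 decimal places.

Arc 1: start y=11.830, vy=22.040 → t=4.892, apex=36.118, x_land=34.731, impact vy=-26.877
  bounce: vy ← 0.79·26.877 = 21.233
Arc 2: start y=0.000, vy=21.233 → t=4.247, apex=22.541, x_land=64.881, impact vy=-21.233
  bounce: vy ← 0.79·21.233 = 16.774
Arc 3: start y=0.000, vy=16.774 → t=3.355, apex=14.068, x_land=88.700, impact vy=-16.774
  bounce: vy ← 0.79·16.774 = 13.251
Arc 4: start y=0.000, vy=13.251 → t=2.650, apex=8.780, x_land=107.517, impact vy=-13.251
  bounce: vy ← 0.79·13.251 = 10.469
Arc 5: start y=0.000, vy=10.469 → t=2.094, apex=5.480, x_land=122.382, impact vy=-10.469
  bounce: vy ← 0.79·10.469 = 8.270
Arc 6: start y=0.000, vy=8.270 → t=1.654, apex=3.420, x_land=134.126, impact vy=-8.270
  bounce: vy ← 0.79·8.270 = 6.533

1 4.892 36.118 34.731
2 4.247 22.541 64.881
3 3.355 14.068 88.700
4 2.650 8.780 107.517
5 2.094 5.480 122.382
6 1.654 3.420 134.126
final: 134.126 6.533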